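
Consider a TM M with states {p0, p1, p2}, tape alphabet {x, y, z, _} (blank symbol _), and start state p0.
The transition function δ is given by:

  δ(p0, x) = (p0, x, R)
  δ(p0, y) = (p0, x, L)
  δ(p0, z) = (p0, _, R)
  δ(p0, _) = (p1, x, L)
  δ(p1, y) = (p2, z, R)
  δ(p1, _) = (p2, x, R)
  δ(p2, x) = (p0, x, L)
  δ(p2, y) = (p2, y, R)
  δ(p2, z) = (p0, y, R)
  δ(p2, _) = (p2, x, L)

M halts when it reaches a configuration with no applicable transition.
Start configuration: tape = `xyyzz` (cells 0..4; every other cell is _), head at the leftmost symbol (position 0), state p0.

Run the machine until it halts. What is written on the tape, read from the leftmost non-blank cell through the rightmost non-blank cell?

xxx_xxx

p0 | [x]yyzz__   read x → write x, move R, go to p0
p0 | x[y]yzz__   read y → write x, move L, go to p0
p0 | [x]xyzz__   read x → write x, move R, go to p0
p0 | x[x]yzz__   read x → write x, move R, go to p0
p0 | xx[y]zz__   read y → write x, move L, go to p0
p0 | x[x]xzz__   read x → write x, move R, go to p0
p0 | xx[x]zz__   read x → write x, move R, go to p0
p0 | xxx[z]z__   read z → write _, move R, go to p0
p0 | xxx_[z]__   read z → write _, move R, go to p0
p0 | xxx__[_]_   read _ → write x, move L, go to p1
p1 | xxx_[_]x_   read _ → write x, move R, go to p2
p2 | xxx_x[x]_   read x → write x, move L, go to p0
p0 | xxx_[x]x_   read x → write x, move R, go to p0
p0 | xxx_x[x]_   read x → write x, move R, go to p0
p0 | xxx_xx[_]   read _ → write x, move L, go to p1
p1 | xxx_x[x]x
The non-blank tape span at halt is xxx_xxx.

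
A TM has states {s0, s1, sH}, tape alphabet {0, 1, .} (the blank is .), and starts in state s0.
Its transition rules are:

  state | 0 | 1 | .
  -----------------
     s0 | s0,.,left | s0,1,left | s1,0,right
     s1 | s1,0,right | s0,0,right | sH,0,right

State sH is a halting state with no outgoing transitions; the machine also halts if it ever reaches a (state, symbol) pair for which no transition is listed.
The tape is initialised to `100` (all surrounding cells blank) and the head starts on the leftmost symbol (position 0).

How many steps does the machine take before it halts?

s0 | ..[1]00   read 1 → write 1, move left, go to s0
s0 | .[.]100   read . → write 0, move right, go to s1
s1 | .0[1]00   read 1 → write 0, move right, go to s0
s0 | .00[0]0   read 0 → write ., move left, go to s0
s0 | .0[0].0   read 0 → write ., move left, go to s0
s0 | .[0]..0   read 0 → write ., move left, go to s0
s0 | [.]...0   read . → write 0, move right, go to s1
s1 | 0[.]..0   read . → write 0, move right, go to sH
sH | 00[.].0
M halts after 8 transitions.

8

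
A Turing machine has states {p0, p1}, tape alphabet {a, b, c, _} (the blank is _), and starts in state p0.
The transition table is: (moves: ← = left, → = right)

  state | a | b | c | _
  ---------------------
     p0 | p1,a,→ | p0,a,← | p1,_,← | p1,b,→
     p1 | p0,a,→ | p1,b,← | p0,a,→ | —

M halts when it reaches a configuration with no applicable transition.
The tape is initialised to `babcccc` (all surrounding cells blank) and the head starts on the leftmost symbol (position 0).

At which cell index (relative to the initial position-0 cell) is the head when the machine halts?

8

p0 | _[b]abcccc__   read b → write a, move ←, go to p0
p0 | [_]aabcccc__   read _ → write b, move →, go to p1
p1 | b[a]abcccc__   read a → write a, move →, go to p0
p0 | ba[a]bcccc__   read a → write a, move →, go to p1
p1 | baa[b]cccc__   read b → write b, move ←, go to p1
p1 | ba[a]bcccc__   read a → write a, move →, go to p0
p0 | baa[b]cccc__   read b → write a, move ←, go to p0
p0 | ba[a]acccc__   read a → write a, move →, go to p1
p1 | baa[a]cccc__   read a → write a, move →, go to p0
p0 | baaa[c]ccc__   read c → write _, move ←, go to p1
p1 | baa[a]_ccc__   read a → write a, move →, go to p0
p0 | baaa[_]ccc__   read _ → write b, move →, go to p1
p1 | baaab[c]cc__   read c → write a, move →, go to p0
p0 | baaaba[c]c__   read c → write _, move ←, go to p1
p1 | baaab[a]_c__   read a → write a, move →, go to p0
p0 | baaaba[_]c__   read _ → write b, move →, go to p1
p1 | baaabab[c]__   read c → write a, move →, go to p0
p0 | baaababa[_]_   read _ → write b, move →, go to p1
p1 | baaababab[_]
At halt the head is at cell 8.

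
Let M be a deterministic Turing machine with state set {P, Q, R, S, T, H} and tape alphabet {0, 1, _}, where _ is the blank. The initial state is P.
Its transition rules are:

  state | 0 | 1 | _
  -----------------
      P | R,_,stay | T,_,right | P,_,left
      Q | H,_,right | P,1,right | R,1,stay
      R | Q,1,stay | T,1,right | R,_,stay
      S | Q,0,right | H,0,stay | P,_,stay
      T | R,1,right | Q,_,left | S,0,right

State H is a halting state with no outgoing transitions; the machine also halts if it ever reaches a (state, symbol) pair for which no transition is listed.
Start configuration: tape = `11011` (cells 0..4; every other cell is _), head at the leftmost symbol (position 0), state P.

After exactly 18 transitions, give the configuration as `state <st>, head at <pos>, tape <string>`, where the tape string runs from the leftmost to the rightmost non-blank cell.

state R, head at 5, tape 1001

state=P head=0 tape=[1]1011__   (P,1)→(T,_,right)
state=T head=1 tape=_[1]011__   (T,1)→(Q,_,left)
state=Q head=0 tape=[_]_011__   (Q,_)→(R,1,stay)
state=R head=0 tape=[1]_011__   (R,1)→(T,1,right)
state=T head=1 tape=1[_]011__   (T,_)→(S,0,right)
state=S head=2 tape=10[0]11__   (S,0)→(Q,0,right)
state=Q head=3 tape=100[1]1__   (Q,1)→(P,1,right)
state=P head=4 tape=1001[1]__   (P,1)→(T,_,right)
state=T head=5 tape=1001_[_]_   (T,_)→(S,0,right)
state=S head=6 tape=1001_0[_]   (S,_)→(P,_,stay)
state=P head=6 tape=1001_0[_]   (P,_)→(P,_,left)
state=P head=5 tape=1001_[0]_   (P,0)→(R,_,stay)
state=R head=5 tape=1001_[_]_   (R,_)→(R,_,stay)
state=R head=5 tape=1001_[_]_   (R,_)→(R,_,stay)
state=R head=5 tape=1001_[_]_   (R,_)→(R,_,stay)
state=R head=5 tape=1001_[_]_   (R,_)→(R,_,stay)
state=R head=5 tape=1001_[_]_   (R,_)→(R,_,stay)
state=R head=5 tape=1001_[_]_   (R,_)→(R,_,stay)
state=R head=5 tape=1001_[_]_
After 18 steps: state R, head at 5, tape 1001.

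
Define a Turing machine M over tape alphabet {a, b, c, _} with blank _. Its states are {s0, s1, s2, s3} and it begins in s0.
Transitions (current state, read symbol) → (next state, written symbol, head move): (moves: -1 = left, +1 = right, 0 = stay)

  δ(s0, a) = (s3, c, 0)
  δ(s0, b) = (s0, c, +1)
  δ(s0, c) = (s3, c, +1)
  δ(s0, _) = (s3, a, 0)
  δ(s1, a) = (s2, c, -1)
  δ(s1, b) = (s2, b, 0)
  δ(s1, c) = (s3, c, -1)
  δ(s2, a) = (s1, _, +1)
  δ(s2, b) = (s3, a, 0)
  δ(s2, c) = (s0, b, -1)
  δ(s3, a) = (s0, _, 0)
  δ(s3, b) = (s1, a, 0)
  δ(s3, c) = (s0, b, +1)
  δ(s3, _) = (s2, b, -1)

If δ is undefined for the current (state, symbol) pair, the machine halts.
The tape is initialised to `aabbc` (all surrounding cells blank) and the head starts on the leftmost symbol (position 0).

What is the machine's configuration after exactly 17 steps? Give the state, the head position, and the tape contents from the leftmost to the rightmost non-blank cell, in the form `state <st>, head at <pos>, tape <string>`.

s0 | [a]abbc_   read a → write c, move 0, go to s3
s3 | [c]abbc_   read c → write b, move +1, go to s0
s0 | b[a]bbc_   read a → write c, move 0, go to s3
s3 | b[c]bbc_   read c → write b, move +1, go to s0
s0 | bb[b]bc_   read b → write c, move +1, go to s0
s0 | bbc[b]c_   read b → write c, move +1, go to s0
s0 | bbcc[c]_   read c → write c, move +1, go to s3
s3 | bbccc[_]   read _ → write b, move -1, go to s2
s2 | bbcc[c]b   read c → write b, move -1, go to s0
s0 | bbc[c]bb   read c → write c, move +1, go to s3
s3 | bbcc[b]b   read b → write a, move 0, go to s1
s1 | bbcc[a]b   read a → write c, move -1, go to s2
s2 | bbc[c]cb   read c → write b, move -1, go to s0
s0 | bb[c]bcb   read c → write c, move +1, go to s3
s3 | bbc[b]cb   read b → write a, move 0, go to s1
s1 | bbc[a]cb   read a → write c, move -1, go to s2
s2 | bb[c]ccb   read c → write b, move -1, go to s0
s0 | b[b]bccb
After 17 steps: state s0, head at 1, tape bbbccb.

state s0, head at 1, tape bbbccb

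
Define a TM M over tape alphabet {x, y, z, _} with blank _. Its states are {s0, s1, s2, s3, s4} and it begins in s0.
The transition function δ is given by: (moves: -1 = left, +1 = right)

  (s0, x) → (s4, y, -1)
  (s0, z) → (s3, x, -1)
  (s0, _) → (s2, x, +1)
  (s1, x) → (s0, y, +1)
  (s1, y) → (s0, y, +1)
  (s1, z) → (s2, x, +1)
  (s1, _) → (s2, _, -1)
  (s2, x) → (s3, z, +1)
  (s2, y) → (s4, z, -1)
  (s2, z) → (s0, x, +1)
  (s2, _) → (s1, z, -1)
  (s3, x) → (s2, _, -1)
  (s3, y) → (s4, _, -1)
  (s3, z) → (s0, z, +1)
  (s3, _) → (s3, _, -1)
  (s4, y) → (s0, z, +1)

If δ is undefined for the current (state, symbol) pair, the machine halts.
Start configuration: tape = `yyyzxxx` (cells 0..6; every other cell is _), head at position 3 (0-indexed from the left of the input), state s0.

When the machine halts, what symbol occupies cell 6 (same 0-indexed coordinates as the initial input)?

state=s0 head=3 tape=yyy[z]xxx_   (s0,z)→(s3,x,-1)
state=s3 head=2 tape=yy[y]xxxx_   (s3,y)→(s4,_,-1)
state=s4 head=1 tape=y[y]_xxxx_   (s4,y)→(s0,z,+1)
state=s0 head=2 tape=yz[_]xxxx_   (s0,_)→(s2,x,+1)
state=s2 head=3 tape=yzx[x]xxx_   (s2,x)→(s3,z,+1)
state=s3 head=4 tape=yzxz[x]xx_   (s3,x)→(s2,_,-1)
state=s2 head=3 tape=yzx[z]_xx_   (s2,z)→(s0,x,+1)
state=s0 head=4 tape=yzxx[_]xx_   (s0,_)→(s2,x,+1)
state=s2 head=5 tape=yzxxx[x]x_   (s2,x)→(s3,z,+1)
state=s3 head=6 tape=yzxxxz[x]_   (s3,x)→(s2,_,-1)
state=s2 head=5 tape=yzxxx[z]__   (s2,z)→(s0,x,+1)
state=s0 head=6 tape=yzxxxx[_]_   (s0,_)→(s2,x,+1)
state=s2 head=7 tape=yzxxxxx[_]   (s2,_)→(s1,z,-1)
state=s1 head=6 tape=yzxxxx[x]z   (s1,x)→(s0,y,+1)
state=s0 head=7 tape=yzxxxxy[z]   (s0,z)→(s3,x,-1)
state=s3 head=6 tape=yzxxxx[y]x   (s3,y)→(s4,_,-1)
state=s4 head=5 tape=yzxxx[x]_x
Cell 6 holds _ when M halts.

_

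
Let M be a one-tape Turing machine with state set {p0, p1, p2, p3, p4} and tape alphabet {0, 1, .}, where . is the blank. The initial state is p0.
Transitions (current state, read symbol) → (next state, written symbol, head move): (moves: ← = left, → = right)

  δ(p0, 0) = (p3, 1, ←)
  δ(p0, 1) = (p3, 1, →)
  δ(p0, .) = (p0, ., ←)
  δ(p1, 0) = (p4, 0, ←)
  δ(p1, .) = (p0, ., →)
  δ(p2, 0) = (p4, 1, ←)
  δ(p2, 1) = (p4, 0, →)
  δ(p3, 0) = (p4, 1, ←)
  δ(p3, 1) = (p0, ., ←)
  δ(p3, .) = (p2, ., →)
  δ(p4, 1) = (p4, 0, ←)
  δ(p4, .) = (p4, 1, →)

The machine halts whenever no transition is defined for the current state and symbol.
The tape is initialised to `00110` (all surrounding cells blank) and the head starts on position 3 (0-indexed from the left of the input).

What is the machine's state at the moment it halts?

p0 | 001[1]0   read 1 → write 1, move →, go to p3
p3 | 0011[0]   read 0 → write 1, move ←, go to p4
p4 | 001[1]1   read 1 → write 0, move ←, go to p4
p4 | 00[1]01   read 1 → write 0, move ←, go to p4
p4 | 0[0]001
No transition is defined for (p4, 0); M halts in state p4.

p4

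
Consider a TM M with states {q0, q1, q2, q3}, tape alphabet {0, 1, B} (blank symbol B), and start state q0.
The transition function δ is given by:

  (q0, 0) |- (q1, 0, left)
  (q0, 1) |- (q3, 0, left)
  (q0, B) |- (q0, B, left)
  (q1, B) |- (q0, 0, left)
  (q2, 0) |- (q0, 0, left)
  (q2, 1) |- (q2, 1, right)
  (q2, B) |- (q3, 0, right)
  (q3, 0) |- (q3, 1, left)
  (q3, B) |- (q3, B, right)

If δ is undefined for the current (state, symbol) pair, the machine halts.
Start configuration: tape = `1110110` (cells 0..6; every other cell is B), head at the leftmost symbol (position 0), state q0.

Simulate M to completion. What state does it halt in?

q0 | B[1]110110   read 1 → write 0, move left, go to q3
q3 | [B]0110110   read B → write B, move right, go to q3
q3 | B[0]110110   read 0 → write 1, move left, go to q3
q3 | [B]1110110   read B → write B, move right, go to q3
q3 | B[1]110110
No transition is defined for (q3, 1); M halts in state q3.

q3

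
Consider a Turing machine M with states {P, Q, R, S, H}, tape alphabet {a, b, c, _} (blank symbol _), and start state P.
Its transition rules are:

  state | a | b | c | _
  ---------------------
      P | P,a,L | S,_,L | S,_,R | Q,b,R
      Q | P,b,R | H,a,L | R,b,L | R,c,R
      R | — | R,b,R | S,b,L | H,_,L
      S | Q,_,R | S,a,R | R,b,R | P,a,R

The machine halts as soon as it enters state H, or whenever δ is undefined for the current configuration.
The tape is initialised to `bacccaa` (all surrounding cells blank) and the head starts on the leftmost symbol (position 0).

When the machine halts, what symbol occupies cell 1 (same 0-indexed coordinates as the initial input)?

P | _[b]acccaa___   read b → write _, move L, go to S
S | [_]_acccaa___   read _ → write a, move R, go to P
P | a[_]acccaa___   read _ → write b, move R, go to Q
Q | ab[a]cccaa___   read a → write b, move R, go to P
P | abb[c]ccaa___   read c → write _, move R, go to S
S | abb_[c]caa___   read c → write b, move R, go to R
R | abb_b[c]aa___   read c → write b, move L, go to S
S | abb_[b]baa___   read b → write a, move R, go to S
S | abb_a[b]aa___   read b → write a, move R, go to S
S | abb_aa[a]a___   read a → write _, move R, go to Q
Q | abb_aa_[a]___   read a → write b, move R, go to P
P | abb_aa_b[_]__   read _ → write b, move R, go to Q
Q | abb_aa_bb[_]_   read _ → write c, move R, go to R
R | abb_aa_bbc[_]   read _ → write _, move L, go to H
H | abb_aa_bb[c]_
Cell 1 holds b when M halts.

b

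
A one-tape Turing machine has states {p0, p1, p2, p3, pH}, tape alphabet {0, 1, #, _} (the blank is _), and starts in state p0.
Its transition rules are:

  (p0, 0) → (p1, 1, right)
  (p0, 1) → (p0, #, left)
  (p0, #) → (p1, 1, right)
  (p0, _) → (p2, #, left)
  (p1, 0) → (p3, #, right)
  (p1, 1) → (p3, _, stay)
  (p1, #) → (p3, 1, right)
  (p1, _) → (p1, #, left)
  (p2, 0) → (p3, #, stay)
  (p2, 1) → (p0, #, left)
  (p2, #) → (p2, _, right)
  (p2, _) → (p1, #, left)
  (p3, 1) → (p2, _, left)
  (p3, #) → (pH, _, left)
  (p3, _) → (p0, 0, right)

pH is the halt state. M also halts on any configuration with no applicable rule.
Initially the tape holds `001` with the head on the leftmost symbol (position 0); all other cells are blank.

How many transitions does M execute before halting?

state=p0 head=0 tape=[0]01__   (p0,0)→(p1,1,right)
state=p1 head=1 tape=1[0]1__   (p1,0)→(p3,#,right)
state=p3 head=2 tape=1#[1]__   (p3,1)→(p2,_,left)
state=p2 head=1 tape=1[#]___   (p2,#)→(p2,_,right)
state=p2 head=2 tape=1_[_]__   (p2,_)→(p1,#,left)
state=p1 head=1 tape=1[_]#__   (p1,_)→(p1,#,left)
state=p1 head=0 tape=[1]##__   (p1,1)→(p3,_,stay)
state=p3 head=0 tape=[_]##__   (p3,_)→(p0,0,right)
state=p0 head=1 tape=0[#]#__   (p0,#)→(p1,1,right)
state=p1 head=2 tape=01[#]__   (p1,#)→(p3,1,right)
state=p3 head=3 tape=011[_]_   (p3,_)→(p0,0,right)
state=p0 head=4 tape=0110[_]   (p0,_)→(p2,#,left)
state=p2 head=3 tape=011[0]#   (p2,0)→(p3,#,stay)
state=p3 head=3 tape=011[#]#   (p3,#)→(pH,_,left)
state=pH head=2 tape=01[1]_#
M halts after 14 transitions.

14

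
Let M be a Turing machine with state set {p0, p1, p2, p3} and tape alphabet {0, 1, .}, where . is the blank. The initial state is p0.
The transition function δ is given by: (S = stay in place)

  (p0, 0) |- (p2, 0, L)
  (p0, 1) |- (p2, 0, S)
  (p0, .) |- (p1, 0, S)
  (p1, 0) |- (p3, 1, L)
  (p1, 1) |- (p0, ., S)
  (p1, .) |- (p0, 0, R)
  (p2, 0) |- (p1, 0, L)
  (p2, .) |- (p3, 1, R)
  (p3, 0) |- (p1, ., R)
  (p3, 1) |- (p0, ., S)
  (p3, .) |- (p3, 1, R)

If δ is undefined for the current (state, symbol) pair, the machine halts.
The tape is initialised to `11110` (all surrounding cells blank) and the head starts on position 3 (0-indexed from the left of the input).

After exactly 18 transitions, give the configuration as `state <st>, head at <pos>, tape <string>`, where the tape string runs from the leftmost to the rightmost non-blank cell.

state p3, head at -2, tape 111100

p0 | ..111[1]0   read 1 → write 0, move S, go to p2
p2 | ..111[0]0   read 0 → write 0, move L, go to p1
p1 | ..11[1]00   read 1 → write ., move S, go to p0
p0 | ..11[.]00   read . → write 0, move S, go to p1
p1 | ..11[0]00   read 0 → write 1, move L, go to p3
p3 | ..1[1]100   read 1 → write ., move S, go to p0
p0 | ..1[.]100   read . → write 0, move S, go to p1
p1 | ..1[0]100   read 0 → write 1, move L, go to p3
p3 | ..[1]1100   read 1 → write ., move S, go to p0
p0 | ..[.]1100   read . → write 0, move S, go to p1
p1 | ..[0]1100   read 0 → write 1, move L, go to p3
p3 | .[.]11100   read . → write 1, move R, go to p3
p3 | .1[1]1100   read 1 → write ., move S, go to p0
p0 | .1[.]1100   read . → write 0, move S, go to p1
p1 | .1[0]1100   read 0 → write 1, move L, go to p3
p3 | .[1]11100   read 1 → write ., move S, go to p0
p0 | .[.]11100   read . → write 0, move S, go to p1
p1 | .[0]11100   read 0 → write 1, move L, go to p3
p3 | [.]111100
After 18 steps: state p3, head at -2, tape 111100.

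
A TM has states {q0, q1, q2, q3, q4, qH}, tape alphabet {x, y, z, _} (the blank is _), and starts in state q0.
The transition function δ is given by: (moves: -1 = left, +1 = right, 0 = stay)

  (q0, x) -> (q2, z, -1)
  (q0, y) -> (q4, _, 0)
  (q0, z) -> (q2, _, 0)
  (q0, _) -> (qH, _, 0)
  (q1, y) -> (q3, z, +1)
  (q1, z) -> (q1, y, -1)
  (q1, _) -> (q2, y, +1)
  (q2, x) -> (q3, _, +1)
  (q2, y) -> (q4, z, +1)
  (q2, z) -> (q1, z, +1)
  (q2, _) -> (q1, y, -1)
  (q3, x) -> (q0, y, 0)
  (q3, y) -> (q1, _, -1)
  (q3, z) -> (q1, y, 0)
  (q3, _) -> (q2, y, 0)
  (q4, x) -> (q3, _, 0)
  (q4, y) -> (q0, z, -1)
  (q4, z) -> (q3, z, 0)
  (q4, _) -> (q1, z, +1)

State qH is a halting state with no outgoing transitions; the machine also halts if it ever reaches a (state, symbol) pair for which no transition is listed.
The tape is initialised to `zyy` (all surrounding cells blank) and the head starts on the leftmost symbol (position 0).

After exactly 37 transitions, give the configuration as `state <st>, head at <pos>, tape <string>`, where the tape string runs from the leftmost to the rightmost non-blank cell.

q0 | ____[z]yy   read z → write _, move 0, go to q2
q2 | ____[_]yy   read _ → write y, move -1, go to q1
q1 | ___[_]yyy   read _ → write y, move +1, go to q2
q2 | ___y[y]yy   read y → write z, move +1, go to q4
q4 | ___yz[y]y   read y → write z, move -1, go to q0
q0 | ___y[z]zy   read z → write _, move 0, go to q2
q2 | ___y[_]zy   read _ → write y, move -1, go to q1
q1 | ___[y]yzy   read y → write z, move +1, go to q3
q3 | ___z[y]zy   read y → write _, move -1, go to q1
q1 | ___[z]_zy   read z → write y, move -1, go to q1
q1 | __[_]y_zy   read _ → write y, move +1, go to q2
q2 | __y[y]_zy   read y → write z, move +1, go to q4
q4 | __yz[_]zy   read _ → write z, move +1, go to q1
q1 | __yzz[z]y   read z → write y, move -1, go to q1
q1 | __yz[z]yy   read z → write y, move -1, go to q1
q1 | __y[z]yyy   read z → write y, move -1, go to q1
q1 | __[y]yyyy   read y → write z, move +1, go to q3
q3 | __z[y]yyy   read y → write _, move -1, go to q1
q1 | __[z]_yyy   read z → write y, move -1, go to q1
q1 | _[_]y_yyy   read _ → write y, move +1, go to q2
q2 | _y[y]_yyy   read y → write z, move +1, go to q4
q4 | _yz[_]yyy   read _ → write z, move +1, go to q1
q1 | _yzz[y]yy   read y → write z, move +1, go to q3
q3 | _yzzz[y]y   read y → write _, move -1, go to q1
q1 | _yzz[z]_y   read z → write y, move -1, go to q1
q1 | _yz[z]y_y   read z → write y, move -1, go to q1
q1 | _y[z]yy_y   read z → write y, move -1, go to q1
q1 | _[y]yyy_y   read y → write z, move +1, go to q3
q3 | _z[y]yy_y   read y → write _, move -1, go to q1
q1 | _[z]_yy_y   read z → write y, move -1, go to q1
q1 | [_]y_yy_y   read _ → write y, move +1, go to q2
q2 | y[y]_yy_y   read y → write z, move +1, go to q4
q4 | yz[_]yy_y   read _ → write z, move +1, go to q1
q1 | yzz[y]y_y   read y → write z, move +1, go to q3
q3 | yzzz[y]_y   read y → write _, move -1, go to q1
q1 | yzz[z]__y   read z → write y, move -1, go to q1
q1 | yz[z]y__y   read z → write y, move -1, go to q1
q1 | y[z]yy__y
After 37 steps: state q1, head at -3, tape yzyy__y.

state q1, head at -3, tape yzyy__y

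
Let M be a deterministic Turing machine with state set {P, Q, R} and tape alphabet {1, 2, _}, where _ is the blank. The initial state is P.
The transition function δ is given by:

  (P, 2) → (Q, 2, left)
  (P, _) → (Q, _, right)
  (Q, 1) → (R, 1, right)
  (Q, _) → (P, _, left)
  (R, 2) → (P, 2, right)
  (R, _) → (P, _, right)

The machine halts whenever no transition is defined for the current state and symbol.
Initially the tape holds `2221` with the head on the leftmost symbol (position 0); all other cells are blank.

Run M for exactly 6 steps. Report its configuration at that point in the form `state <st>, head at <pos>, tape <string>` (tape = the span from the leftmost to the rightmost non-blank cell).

state=P head=0 tape=__[2]221   (P,2)→(Q,2,left)
state=Q head=-1 tape=_[_]2221   (Q,_)→(P,_,left)
state=P head=-2 tape=[_]_2221   (P,_)→(Q,_,right)
state=Q head=-1 tape=_[_]2221   (Q,_)→(P,_,left)
state=P head=-2 tape=[_]_2221   (P,_)→(Q,_,right)
state=Q head=-1 tape=_[_]2221   (Q,_)→(P,_,left)
state=P head=-2 tape=[_]_2221
After 6 steps: state P, head at -2, tape 2221.

state P, head at -2, tape 2221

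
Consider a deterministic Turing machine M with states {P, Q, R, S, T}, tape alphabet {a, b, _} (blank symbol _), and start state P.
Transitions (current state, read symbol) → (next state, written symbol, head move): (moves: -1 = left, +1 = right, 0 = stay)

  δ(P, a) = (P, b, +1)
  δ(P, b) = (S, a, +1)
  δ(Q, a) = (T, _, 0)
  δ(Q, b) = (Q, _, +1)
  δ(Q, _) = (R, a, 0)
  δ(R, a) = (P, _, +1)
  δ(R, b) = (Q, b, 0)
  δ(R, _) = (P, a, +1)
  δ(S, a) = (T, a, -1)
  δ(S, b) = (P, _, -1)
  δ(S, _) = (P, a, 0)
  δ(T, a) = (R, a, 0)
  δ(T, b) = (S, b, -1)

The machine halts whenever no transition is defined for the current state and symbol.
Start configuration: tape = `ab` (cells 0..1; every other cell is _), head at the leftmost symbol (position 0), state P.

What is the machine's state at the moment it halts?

P

P | [a]b__   read a → write b, move +1, go to P
P | b[b]__   read b → write a, move +1, go to S
S | ba[_]_   read _ → write a, move 0, go to P
P | ba[a]_   read a → write b, move +1, go to P
P | bab[_]
No transition is defined for (P, _); M halts in state P.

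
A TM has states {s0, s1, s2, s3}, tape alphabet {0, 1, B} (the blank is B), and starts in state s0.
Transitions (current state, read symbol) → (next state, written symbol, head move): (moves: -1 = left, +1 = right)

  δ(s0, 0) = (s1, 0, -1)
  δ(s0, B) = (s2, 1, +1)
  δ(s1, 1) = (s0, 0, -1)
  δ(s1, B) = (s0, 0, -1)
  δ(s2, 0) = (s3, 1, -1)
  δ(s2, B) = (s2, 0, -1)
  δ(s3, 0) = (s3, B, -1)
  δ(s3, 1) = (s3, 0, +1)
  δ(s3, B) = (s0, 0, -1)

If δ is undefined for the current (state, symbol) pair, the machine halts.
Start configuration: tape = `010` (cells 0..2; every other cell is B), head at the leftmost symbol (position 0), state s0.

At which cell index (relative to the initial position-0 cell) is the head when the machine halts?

state=s0 head=0 tape=BBBB[0]10   (s0,0)→(s1,0,-1)
state=s1 head=-1 tape=BBB[B]010   (s1,B)→(s0,0,-1)
state=s0 head=-2 tape=BB[B]0010   (s0,B)→(s2,1,+1)
state=s2 head=-1 tape=BB1[0]010   (s2,0)→(s3,1,-1)
state=s3 head=-2 tape=BB[1]1010   (s3,1)→(s3,0,+1)
state=s3 head=-1 tape=BB0[1]010   (s3,1)→(s3,0,+1)
state=s3 head=0 tape=BB00[0]10   (s3,0)→(s3,B,-1)
state=s3 head=-1 tape=BB0[0]B10   (s3,0)→(s3,B,-1)
state=s3 head=-2 tape=BB[0]BB10   (s3,0)→(s3,B,-1)
state=s3 head=-3 tape=B[B]BBB10   (s3,B)→(s0,0,-1)
state=s0 head=-4 tape=[B]0BBB10   (s0,B)→(s2,1,+1)
state=s2 head=-3 tape=1[0]BBB10   (s2,0)→(s3,1,-1)
state=s3 head=-4 tape=[1]1BBB10   (s3,1)→(s3,0,+1)
state=s3 head=-3 tape=0[1]BBB10   (s3,1)→(s3,0,+1)
state=s3 head=-2 tape=00[B]BB10   (s3,B)→(s0,0,-1)
state=s0 head=-3 tape=0[0]0BB10   (s0,0)→(s1,0,-1)
state=s1 head=-4 tape=[0]00BB10
At halt the head is at cell -4.

-4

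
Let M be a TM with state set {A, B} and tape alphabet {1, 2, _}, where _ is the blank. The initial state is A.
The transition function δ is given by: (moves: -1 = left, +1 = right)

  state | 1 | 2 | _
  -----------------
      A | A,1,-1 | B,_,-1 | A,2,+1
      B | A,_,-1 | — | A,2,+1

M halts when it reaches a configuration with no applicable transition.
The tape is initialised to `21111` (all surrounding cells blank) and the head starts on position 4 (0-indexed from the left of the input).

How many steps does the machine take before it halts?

state=A head=4 tape=_2111[1]   (A,1)→(A,1,-1)
state=A head=3 tape=_211[1]1   (A,1)→(A,1,-1)
state=A head=2 tape=_21[1]11   (A,1)→(A,1,-1)
state=A head=1 tape=_2[1]111   (A,1)→(A,1,-1)
state=A head=0 tape=_[2]1111   (A,2)→(B,_,-1)
state=B head=-1 tape=[_]_1111   (B,_)→(A,2,+1)
state=A head=0 tape=2[_]1111   (A,_)→(A,2,+1)
state=A head=1 tape=22[1]111   (A,1)→(A,1,-1)
state=A head=0 tape=2[2]1111   (A,2)→(B,_,-1)
state=B head=-1 tape=[2]_1111
M halts after 9 transitions.

9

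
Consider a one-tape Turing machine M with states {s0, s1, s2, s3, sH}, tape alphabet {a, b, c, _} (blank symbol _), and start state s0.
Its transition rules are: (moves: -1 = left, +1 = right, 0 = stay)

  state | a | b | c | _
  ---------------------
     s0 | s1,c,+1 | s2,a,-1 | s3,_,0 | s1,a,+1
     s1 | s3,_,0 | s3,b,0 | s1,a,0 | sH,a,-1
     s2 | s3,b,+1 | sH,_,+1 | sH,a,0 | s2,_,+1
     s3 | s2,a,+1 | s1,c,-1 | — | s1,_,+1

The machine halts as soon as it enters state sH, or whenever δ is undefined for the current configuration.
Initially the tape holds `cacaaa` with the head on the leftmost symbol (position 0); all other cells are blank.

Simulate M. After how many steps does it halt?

14

s0 | [c]acaaa_   read c → write _, move 0, go to s3
s3 | [_]acaaa_   read _ → write _, move +1, go to s1
s1 | _[a]caaa_   read a → write _, move 0, go to s3
s3 | _[_]caaa_   read _ → write _, move +1, go to s1
s1 | __[c]aaa_   read c → write a, move 0, go to s1
s1 | __[a]aaa_   read a → write _, move 0, go to s3
s3 | __[_]aaa_   read _ → write _, move +1, go to s1
s1 | ___[a]aa_   read a → write _, move 0, go to s3
s3 | ___[_]aa_   read _ → write _, move +1, go to s1
s1 | ____[a]a_   read a → write _, move 0, go to s3
s3 | ____[_]a_   read _ → write _, move +1, go to s1
s1 | _____[a]_   read a → write _, move 0, go to s3
s3 | _____[_]_   read _ → write _, move +1, go to s1
s1 | ______[_]   read _ → write a, move -1, go to sH
sH | _____[_]a
M halts after 14 transitions.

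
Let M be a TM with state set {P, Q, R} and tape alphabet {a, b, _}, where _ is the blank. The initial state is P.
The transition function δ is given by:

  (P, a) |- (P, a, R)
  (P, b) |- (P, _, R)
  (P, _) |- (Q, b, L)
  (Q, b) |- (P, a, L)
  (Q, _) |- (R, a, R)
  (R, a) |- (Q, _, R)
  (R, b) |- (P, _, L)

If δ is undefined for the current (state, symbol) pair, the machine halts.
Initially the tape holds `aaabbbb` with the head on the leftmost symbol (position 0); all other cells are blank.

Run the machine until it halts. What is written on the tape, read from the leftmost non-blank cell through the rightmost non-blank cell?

aaa___ab

P | [a]aabbbb_   read a → write a, move R, go to P
P | a[a]abbbb_   read a → write a, move R, go to P
P | aa[a]bbbb_   read a → write a, move R, go to P
P | aaa[b]bbb_   read b → write _, move R, go to P
P | aaa_[b]bb_   read b → write _, move R, go to P
P | aaa__[b]b_   read b → write _, move R, go to P
P | aaa___[b]_   read b → write _, move R, go to P
P | aaa____[_]   read _ → write b, move L, go to Q
Q | aaa___[_]b   read _ → write a, move R, go to R
R | aaa___a[b]   read b → write _, move L, go to P
P | aaa___[a]_   read a → write a, move R, go to P
P | aaa___a[_]   read _ → write b, move L, go to Q
Q | aaa___[a]b
The non-blank tape span at halt is aaa___ab.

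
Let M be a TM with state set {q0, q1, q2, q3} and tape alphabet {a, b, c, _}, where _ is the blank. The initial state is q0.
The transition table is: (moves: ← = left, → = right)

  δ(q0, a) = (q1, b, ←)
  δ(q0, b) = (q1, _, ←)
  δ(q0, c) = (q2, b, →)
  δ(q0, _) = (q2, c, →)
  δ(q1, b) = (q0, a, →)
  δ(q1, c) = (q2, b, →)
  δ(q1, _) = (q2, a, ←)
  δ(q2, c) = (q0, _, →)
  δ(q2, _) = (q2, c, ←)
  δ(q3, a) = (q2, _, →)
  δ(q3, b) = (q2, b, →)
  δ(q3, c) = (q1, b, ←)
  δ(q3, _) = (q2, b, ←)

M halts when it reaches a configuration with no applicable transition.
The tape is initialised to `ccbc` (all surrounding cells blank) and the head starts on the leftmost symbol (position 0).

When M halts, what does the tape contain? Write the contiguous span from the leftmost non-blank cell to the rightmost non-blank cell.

ba_c

state=q0 head=0 tape=[c]cbc   (q0,c)→(q2,b,→)
state=q2 head=1 tape=b[c]bc   (q2,c)→(q0,_,→)
state=q0 head=2 tape=b_[b]c   (q0,b)→(q1,_,←)
state=q1 head=1 tape=b[_]_c   (q1,_)→(q2,a,←)
state=q2 head=0 tape=[b]a_c
The non-blank tape span at halt is ba_c.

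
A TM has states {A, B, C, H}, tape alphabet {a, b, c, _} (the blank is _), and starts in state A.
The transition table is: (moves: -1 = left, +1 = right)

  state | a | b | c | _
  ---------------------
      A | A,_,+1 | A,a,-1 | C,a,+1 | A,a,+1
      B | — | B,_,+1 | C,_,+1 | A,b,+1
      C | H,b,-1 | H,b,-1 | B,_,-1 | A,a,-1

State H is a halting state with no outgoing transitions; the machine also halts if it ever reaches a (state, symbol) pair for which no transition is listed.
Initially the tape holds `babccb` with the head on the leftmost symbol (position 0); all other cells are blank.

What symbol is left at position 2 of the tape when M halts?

A | _[b]abccb   read b → write a, move -1, go to A
A | [_]aabccb   read _ → write a, move +1, go to A
A | a[a]abccb   read a → write _, move +1, go to A
A | a_[a]bccb   read a → write _, move +1, go to A
A | a__[b]ccb   read b → write a, move -1, go to A
A | a_[_]accb   read _ → write a, move +1, go to A
A | a_a[a]ccb   read a → write _, move +1, go to A
A | a_a_[c]cb   read c → write a, move +1, go to C
C | a_a_a[c]b   read c → write _, move -1, go to B
B | a_a_[a]_b
Cell 2 holds _ when M halts.

_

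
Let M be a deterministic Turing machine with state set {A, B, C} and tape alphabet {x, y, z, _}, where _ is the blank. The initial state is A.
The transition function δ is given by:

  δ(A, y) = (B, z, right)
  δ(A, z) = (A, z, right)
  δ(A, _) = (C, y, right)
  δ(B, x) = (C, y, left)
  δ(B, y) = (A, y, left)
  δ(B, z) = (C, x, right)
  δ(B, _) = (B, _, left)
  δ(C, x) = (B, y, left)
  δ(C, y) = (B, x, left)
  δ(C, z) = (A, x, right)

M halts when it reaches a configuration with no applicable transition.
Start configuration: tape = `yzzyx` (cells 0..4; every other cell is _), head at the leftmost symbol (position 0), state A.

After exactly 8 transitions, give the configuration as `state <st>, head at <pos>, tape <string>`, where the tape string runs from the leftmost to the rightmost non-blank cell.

state=A head=0 tape=[y]zzyx_   (A,y)→(B,z,right)
state=B head=1 tape=z[z]zyx_   (B,z)→(C,x,right)
state=C head=2 tape=zx[z]yx_   (C,z)→(A,x,right)
state=A head=3 tape=zxx[y]x_   (A,y)→(B,z,right)
state=B head=4 tape=zxxz[x]_   (B,x)→(C,y,left)
state=C head=3 tape=zxx[z]y_   (C,z)→(A,x,right)
state=A head=4 tape=zxxx[y]_   (A,y)→(B,z,right)
state=B head=5 tape=zxxxz[_]   (B,_)→(B,_,left)
state=B head=4 tape=zxxx[z]_
After 8 steps: state B, head at 4, tape zxxxz.

state B, head at 4, tape zxxxz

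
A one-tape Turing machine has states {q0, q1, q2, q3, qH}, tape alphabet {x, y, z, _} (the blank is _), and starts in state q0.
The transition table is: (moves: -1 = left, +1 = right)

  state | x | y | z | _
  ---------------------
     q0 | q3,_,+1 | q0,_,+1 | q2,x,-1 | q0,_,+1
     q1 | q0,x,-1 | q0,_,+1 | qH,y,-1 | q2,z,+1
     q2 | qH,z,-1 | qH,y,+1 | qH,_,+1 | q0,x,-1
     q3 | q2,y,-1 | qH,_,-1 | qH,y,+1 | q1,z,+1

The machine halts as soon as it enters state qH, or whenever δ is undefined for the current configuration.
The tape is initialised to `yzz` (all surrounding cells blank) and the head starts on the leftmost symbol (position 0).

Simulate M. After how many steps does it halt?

q0 | _[y]zz   read y → write _, move +1, go to q0
q0 | __[z]z   read z → write x, move -1, go to q2
q2 | _[_]xz   read _ → write x, move -1, go to q0
q0 | [_]xxz   read _ → write _, move +1, go to q0
q0 | _[x]xz   read x → write _, move +1, go to q3
q3 | __[x]z   read x → write y, move -1, go to q2
q2 | _[_]yz   read _ → write x, move -1, go to q0
q0 | [_]xyz   read _ → write _, move +1, go to q0
q0 | _[x]yz   read x → write _, move +1, go to q3
q3 | __[y]z   read y → write _, move -1, go to qH
qH | _[_]_z
M halts after 10 transitions.

10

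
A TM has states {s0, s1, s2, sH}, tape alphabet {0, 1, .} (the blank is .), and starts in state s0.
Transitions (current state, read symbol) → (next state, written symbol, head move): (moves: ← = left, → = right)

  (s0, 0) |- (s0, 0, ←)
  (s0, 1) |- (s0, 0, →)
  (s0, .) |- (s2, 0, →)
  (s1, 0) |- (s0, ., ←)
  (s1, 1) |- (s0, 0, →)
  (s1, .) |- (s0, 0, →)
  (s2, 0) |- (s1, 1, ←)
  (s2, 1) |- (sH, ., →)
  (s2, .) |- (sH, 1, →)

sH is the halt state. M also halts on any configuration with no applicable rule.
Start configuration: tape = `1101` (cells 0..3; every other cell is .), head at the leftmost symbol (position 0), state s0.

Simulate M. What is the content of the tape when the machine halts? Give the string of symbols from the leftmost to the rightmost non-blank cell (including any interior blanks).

state=s0 head=0 tape=..[1]101   (s0,1)→(s0,0,→)
state=s0 head=1 tape=..0[1]01   (s0,1)→(s0,0,→)
state=s0 head=2 tape=..00[0]1   (s0,0)→(s0,0,←)
state=s0 head=1 tape=..0[0]01   (s0,0)→(s0,0,←)
state=s0 head=0 tape=..[0]001   (s0,0)→(s0,0,←)
state=s0 head=-1 tape=.[.]0001   (s0,.)→(s2,0,→)
state=s2 head=0 tape=.0[0]001   (s2,0)→(s1,1,←)
state=s1 head=-1 tape=.[0]1001   (s1,0)→(s0,.,←)
state=s0 head=-2 tape=[.].1001   (s0,.)→(s2,0,→)
state=s2 head=-1 tape=0[.]1001   (s2,.)→(sH,1,→)
state=sH head=0 tape=01[1]001
The non-blank tape span at halt is 011001.

011001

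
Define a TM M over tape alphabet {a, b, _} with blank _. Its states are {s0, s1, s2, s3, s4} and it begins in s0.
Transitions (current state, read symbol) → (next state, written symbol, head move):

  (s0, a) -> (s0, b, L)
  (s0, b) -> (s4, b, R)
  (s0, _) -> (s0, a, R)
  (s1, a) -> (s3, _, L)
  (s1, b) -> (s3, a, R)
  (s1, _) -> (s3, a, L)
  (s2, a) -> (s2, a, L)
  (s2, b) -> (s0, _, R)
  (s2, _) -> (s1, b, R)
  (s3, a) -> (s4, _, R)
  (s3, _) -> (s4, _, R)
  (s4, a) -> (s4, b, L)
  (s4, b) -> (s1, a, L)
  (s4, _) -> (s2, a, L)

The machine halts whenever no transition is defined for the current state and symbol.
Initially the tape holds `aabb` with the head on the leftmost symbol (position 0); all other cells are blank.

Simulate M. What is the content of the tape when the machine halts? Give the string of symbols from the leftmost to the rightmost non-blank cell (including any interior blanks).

b_abbb

s0 | __[a]abb   read a → write b, move L, go to s0
s0 | _[_]babb   read _ → write a, move R, go to s0
s0 | _a[b]abb   read b → write b, move R, go to s4
s4 | _ab[a]bb   read a → write b, move L, go to s4
s4 | _a[b]bbb   read b → write a, move L, go to s1
s1 | _[a]abbb   read a → write _, move L, go to s3
s3 | [_]_abbb   read _ → write _, move R, go to s4
s4 | _[_]abbb   read _ → write a, move L, go to s2
s2 | [_]aabbb   read _ → write b, move R, go to s1
s1 | b[a]abbb   read a → write _, move L, go to s3
s3 | [b]_abbb
The non-blank tape span at halt is b_abbb.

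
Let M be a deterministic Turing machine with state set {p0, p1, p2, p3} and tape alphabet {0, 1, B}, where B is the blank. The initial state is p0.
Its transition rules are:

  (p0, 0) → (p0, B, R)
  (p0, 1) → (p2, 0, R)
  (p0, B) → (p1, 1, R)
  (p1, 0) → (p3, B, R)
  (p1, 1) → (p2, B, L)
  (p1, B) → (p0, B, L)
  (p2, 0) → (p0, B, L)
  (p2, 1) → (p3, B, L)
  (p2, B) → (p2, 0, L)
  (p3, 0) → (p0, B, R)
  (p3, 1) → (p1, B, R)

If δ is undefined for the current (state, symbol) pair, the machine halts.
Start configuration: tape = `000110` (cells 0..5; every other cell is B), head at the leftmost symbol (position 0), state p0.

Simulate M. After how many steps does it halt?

8

state=p0 head=0 tape=[0]00110B   (p0,0)→(p0,B,R)
state=p0 head=1 tape=B[0]0110B   (p0,0)→(p0,B,R)
state=p0 head=2 tape=BB[0]110B   (p0,0)→(p0,B,R)
state=p0 head=3 tape=BBB[1]10B   (p0,1)→(p2,0,R)
state=p2 head=4 tape=BBB0[1]0B   (p2,1)→(p3,B,L)
state=p3 head=3 tape=BBB[0]B0B   (p3,0)→(p0,B,R)
state=p0 head=4 tape=BBBB[B]0B   (p0,B)→(p1,1,R)
state=p1 head=5 tape=BBBB1[0]B   (p1,0)→(p3,B,R)
state=p3 head=6 tape=BBBB1B[B]
M halts after 8 transitions.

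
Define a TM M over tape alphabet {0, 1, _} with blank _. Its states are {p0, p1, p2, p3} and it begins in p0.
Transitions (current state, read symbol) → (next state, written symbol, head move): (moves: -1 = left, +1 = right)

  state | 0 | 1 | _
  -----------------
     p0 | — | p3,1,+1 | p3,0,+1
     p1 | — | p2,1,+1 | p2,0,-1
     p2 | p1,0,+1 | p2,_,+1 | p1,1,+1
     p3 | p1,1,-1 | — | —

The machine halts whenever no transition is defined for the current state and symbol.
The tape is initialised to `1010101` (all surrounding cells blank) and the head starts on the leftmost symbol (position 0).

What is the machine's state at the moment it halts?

state=p0 head=0 tape=[1]010101___   (p0,1)→(p3,1,+1)
state=p3 head=1 tape=1[0]10101___   (p3,0)→(p1,1,-1)
state=p1 head=0 tape=[1]110101___   (p1,1)→(p2,1,+1)
state=p2 head=1 tape=1[1]10101___   (p2,1)→(p2,_,+1)
state=p2 head=2 tape=1_[1]0101___   (p2,1)→(p2,_,+1)
state=p2 head=3 tape=1__[0]101___   (p2,0)→(p1,0,+1)
state=p1 head=4 tape=1__0[1]01___   (p1,1)→(p2,1,+1)
state=p2 head=5 tape=1__01[0]1___   (p2,0)→(p1,0,+1)
state=p1 head=6 tape=1__010[1]___   (p1,1)→(p2,1,+1)
state=p2 head=7 tape=1__0101[_]__   (p2,_)→(p1,1,+1)
state=p1 head=8 tape=1__01011[_]_   (p1,_)→(p2,0,-1)
state=p2 head=7 tape=1__0101[1]0_   (p2,1)→(p2,_,+1)
state=p2 head=8 tape=1__0101_[0]_   (p2,0)→(p1,0,+1)
state=p1 head=9 tape=1__0101_0[_]   (p1,_)→(p2,0,-1)
state=p2 head=8 tape=1__0101_[0]0   (p2,0)→(p1,0,+1)
state=p1 head=9 tape=1__0101_0[0]
No transition is defined for (p1, 0); M halts in state p1.

p1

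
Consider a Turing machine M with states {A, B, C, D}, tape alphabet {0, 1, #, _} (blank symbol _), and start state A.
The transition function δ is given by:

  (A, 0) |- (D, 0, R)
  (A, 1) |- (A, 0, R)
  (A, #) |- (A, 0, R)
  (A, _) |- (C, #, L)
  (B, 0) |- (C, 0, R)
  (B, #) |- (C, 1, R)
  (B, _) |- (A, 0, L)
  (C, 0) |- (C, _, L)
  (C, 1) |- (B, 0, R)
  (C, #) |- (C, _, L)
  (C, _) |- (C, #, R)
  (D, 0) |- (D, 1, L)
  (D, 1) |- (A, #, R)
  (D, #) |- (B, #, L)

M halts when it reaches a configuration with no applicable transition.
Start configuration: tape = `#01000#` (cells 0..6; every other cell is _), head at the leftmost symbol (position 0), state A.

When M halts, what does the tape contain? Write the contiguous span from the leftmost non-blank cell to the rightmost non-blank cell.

####010#

A | _[#]01000#   read # → write 0, move R, go to A
A | _0[0]1000#   read 0 → write 0, move R, go to D
D | _00[1]000#   read 1 → write #, move R, go to A
A | _00#[0]00#   read 0 → write 0, move R, go to D
D | _00#0[0]0#   read 0 → write 1, move L, go to D
D | _00#[0]10#   read 0 → write 1, move L, go to D
D | _00[#]110#   read # → write #, move L, go to B
B | _0[0]#110#   read 0 → write 0, move R, go to C
C | _00[#]110#   read # → write _, move L, go to C
C | _0[0]_110#   read 0 → write _, move L, go to C
C | _[0]__110#   read 0 → write _, move L, go to C
C | [_]___110#   read _ → write #, move R, go to C
C | #[_]__110#   read _ → write #, move R, go to C
C | ##[_]_110#   read _ → write #, move R, go to C
C | ###[_]110#   read _ → write #, move R, go to C
C | ####[1]10#   read 1 → write 0, move R, go to B
B | ####0[1]0#
The non-blank tape span at halt is ####010#.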